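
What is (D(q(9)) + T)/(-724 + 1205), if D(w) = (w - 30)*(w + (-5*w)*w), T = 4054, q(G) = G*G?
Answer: -1664870/481 ≈ -3461.3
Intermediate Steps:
q(G) = G²
D(w) = (-30 + w)*(w - 5*w²)
(D(q(9)) + T)/(-724 + 1205) = (9²*(-30 - 5*(9²)² + 151*9²) + 4054)/(-724 + 1205) = (81*(-30 - 5*81² + 151*81) + 4054)/481 = (81*(-30 - 5*6561 + 12231) + 4054)*(1/481) = (81*(-30 - 32805 + 12231) + 4054)*(1/481) = (81*(-20604) + 4054)*(1/481) = (-1668924 + 4054)*(1/481) = -1664870*1/481 = -1664870/481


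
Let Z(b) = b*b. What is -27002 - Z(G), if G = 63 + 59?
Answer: -41886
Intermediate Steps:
G = 122
Z(b) = b²
-27002 - Z(G) = -27002 - 1*122² = -27002 - 1*14884 = -27002 - 14884 = -41886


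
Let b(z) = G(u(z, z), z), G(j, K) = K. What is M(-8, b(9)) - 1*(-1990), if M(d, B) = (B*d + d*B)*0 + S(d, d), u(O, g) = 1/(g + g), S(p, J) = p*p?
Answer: 2054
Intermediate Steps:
S(p, J) = p²
u(O, g) = 1/(2*g)
b(z) = z
M(d, B) = d² (M(d, B) = (B*d + d*B)*0 + d² = (B*d + B*d)*0 + d² = (2*B*d)*0 + d² = 0 + d² = d²)
M(-8, b(9)) - 1*(-1990) = (-8)² - 1*(-1990) = 64 + 1990 = 2054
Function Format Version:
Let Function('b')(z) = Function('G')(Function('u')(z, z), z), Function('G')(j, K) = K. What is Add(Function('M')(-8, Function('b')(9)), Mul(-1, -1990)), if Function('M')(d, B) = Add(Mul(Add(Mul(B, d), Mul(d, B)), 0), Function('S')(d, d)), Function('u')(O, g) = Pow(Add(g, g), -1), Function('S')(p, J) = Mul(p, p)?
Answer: 2054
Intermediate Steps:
Function('S')(p, J) = Pow(p, 2)
Function('u')(O, g) = Mul(Rational(1, 2), Pow(g, -1)) (Function('u')(O, g) = Pow(Mul(2, g), -1) = Mul(Rational(1, 2), Pow(g, -1)))
Function('b')(z) = z
Function('M')(d, B) = Pow(d, 2) (Function('M')(d, B) = Add(Mul(Add(Mul(B, d), Mul(d, B)), 0), Pow(d, 2)) = Add(Mul(Add(Mul(B, d), Mul(B, d)), 0), Pow(d, 2)) = Add(Mul(Mul(2, B, d), 0), Pow(d, 2)) = Add(0, Pow(d, 2)) = Pow(d, 2))
Add(Function('M')(-8, Function('b')(9)), Mul(-1, -1990)) = Add(Pow(-8, 2), Mul(-1, -1990)) = Add(64, 1990) = 2054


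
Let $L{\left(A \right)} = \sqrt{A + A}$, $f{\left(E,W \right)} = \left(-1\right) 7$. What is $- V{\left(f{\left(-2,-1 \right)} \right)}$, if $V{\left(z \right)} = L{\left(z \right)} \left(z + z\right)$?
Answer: $14 i \sqrt{14} \approx 52.383 i$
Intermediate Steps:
$f{\left(E,W \right)} = -7$
$L{\left(A \right)} = \sqrt{2} \sqrt{A}$ ($L{\left(A \right)} = \sqrt{2 A} = \sqrt{2} \sqrt{A}$)
$V{\left(z \right)} = 2 \sqrt{2} z^{\frac{3}{2}}$ ($V{\left(z \right)} = \sqrt{2} \sqrt{z} \left(z + z\right) = \sqrt{2} \sqrt{z} 2 z = 2 \sqrt{2} z^{\frac{3}{2}}$)
$- V{\left(f{\left(-2,-1 \right)} \right)} = - 2 \sqrt{2} \left(-7\right)^{\frac{3}{2}} = - 2 \sqrt{2} \left(- 7 i \sqrt{7}\right) = - \left(-14\right) i \sqrt{14} = 14 i \sqrt{14}$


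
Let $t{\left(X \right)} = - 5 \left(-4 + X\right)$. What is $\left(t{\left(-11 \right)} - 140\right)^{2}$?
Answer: $4225$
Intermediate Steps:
$t{\left(X \right)} = 20 - 5 X$
$\left(t{\left(-11 \right)} - 140\right)^{2} = \left(\left(20 - -55\right) - 140\right)^{2} = \left(\left(20 + 55\right) - 140\right)^{2} = \left(75 - 140\right)^{2} = \left(-65\right)^{2} = 4225$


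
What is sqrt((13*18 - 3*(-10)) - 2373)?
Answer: I*sqrt(2109) ≈ 45.924*I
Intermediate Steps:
sqrt((13*18 - 3*(-10)) - 2373) = sqrt((234 + 30) - 2373) = sqrt(264 - 2373) = sqrt(-2109) = I*sqrt(2109)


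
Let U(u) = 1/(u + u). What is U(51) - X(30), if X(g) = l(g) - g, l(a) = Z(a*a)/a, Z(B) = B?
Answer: 1/102 ≈ 0.0098039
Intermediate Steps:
U(u) = 1/(2*u)
l(a) = a (l(a) = (a*a)/a = a**2/a = a)
X(g) = 0 (X(g) = g - g = 0)
U(51) - X(30) = (1/2)/51 - 1*0 = (1/2)*(1/51) + 0 = 1/102 + 0 = 1/102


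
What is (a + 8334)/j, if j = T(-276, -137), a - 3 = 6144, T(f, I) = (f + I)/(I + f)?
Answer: 14481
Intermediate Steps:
T(f, I) = 1 (T(f, I) = (I + f)/(I + f) = 1)
a = 6147 (a = 3 + 6144 = 6147)
j = 1
(a + 8334)/j = (6147 + 8334)/1 = 14481*1 = 14481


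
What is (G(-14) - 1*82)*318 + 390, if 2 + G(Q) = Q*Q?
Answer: 36006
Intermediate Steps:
G(Q) = -2 + Q² (G(Q) = -2 + Q*Q = -2 + Q²)
(G(-14) - 1*82)*318 + 390 = ((-2 + (-14)²) - 1*82)*318 + 390 = ((-2 + 196) - 82)*318 + 390 = (194 - 82)*318 + 390 = 112*318 + 390 = 35616 + 390 = 36006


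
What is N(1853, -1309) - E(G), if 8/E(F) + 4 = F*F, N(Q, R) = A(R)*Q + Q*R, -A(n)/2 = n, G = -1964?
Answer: 2339039689369/964323 ≈ 2.4256e+6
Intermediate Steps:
A(n) = -2*n
N(Q, R) = -Q*R (N(Q, R) = (-2*R)*Q + Q*R = -2*Q*R + Q*R = -Q*R)
E(F) = 8/(-4 + F**2) (E(F) = 8/(-4 + F*F) = 8/(-4 + F**2))
N(1853, -1309) - E(G) = -1*1853*(-1309) - 8/(-4 + (-1964)**2) = 2425577 - 8/(-4 + 3857296) = 2425577 - 8/3857292 = 2425577 - 1*2/964323 = 2425577 - 2/964323 = 2339039689369/964323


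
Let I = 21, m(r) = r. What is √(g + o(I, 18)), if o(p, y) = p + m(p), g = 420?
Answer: √462 ≈ 21.494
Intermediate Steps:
o(p, y) = 2*p (o(p, y) = p + p = 2*p)
√(g + o(I, 18)) = √(420 + 2*21) = √(420 + 42) = √462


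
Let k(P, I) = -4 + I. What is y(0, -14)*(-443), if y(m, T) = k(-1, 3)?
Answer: 443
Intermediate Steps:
y(m, T) = -1 (y(m, T) = -4 + 3 = -1)
y(0, -14)*(-443) = -1*(-443) = 443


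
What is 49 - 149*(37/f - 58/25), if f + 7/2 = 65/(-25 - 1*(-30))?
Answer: -88177/475 ≈ -185.64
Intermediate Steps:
f = 19/2 (f = -7/2 + 65/(-25 - 1*(-30)) = -7/2 + 65/(-25 + 30) = -7/2 + 65/5 = -7/2 + 65*(⅕) = -7/2 + 13 = 19/2 ≈ 9.5000)
49 - 149*(37/f - 58/25) = 49 - 149*(37/(19/2) - 58/25) = 49 - 149*(37*(2/19) - 58*1/25) = 49 - 149*(74/19 - 58/25) = 49 - 149*748/475 = 49 - 111452/475 = -88177/475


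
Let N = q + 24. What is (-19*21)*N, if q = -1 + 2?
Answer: -9975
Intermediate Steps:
q = 1
N = 25 (N = 1 + 24 = 25)
(-19*21)*N = -19*21*25 = -399*25 = -9975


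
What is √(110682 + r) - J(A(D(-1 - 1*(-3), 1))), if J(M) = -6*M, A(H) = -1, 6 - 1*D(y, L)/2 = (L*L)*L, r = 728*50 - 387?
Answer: -6 + √146695 ≈ 377.01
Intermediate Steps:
r = 36013 (r = 36400 - 387 = 36013)
D(y, L) = 12 - 2*L³ (D(y, L) = 12 - 2*L*L*L = 12 - 2*L²*L = 12 - 2*L³)
√(110682 + r) - J(A(D(-1 - 1*(-3), 1))) = √(110682 + 36013) - (-6)*(-1) = √146695 - 1*6 = √146695 - 6 = -6 + √146695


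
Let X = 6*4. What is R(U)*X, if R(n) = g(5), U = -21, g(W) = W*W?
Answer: 600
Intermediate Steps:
g(W) = W²
R(n) = 25 (R(n) = 5² = 25)
X = 24
R(U)*X = 25*24 = 600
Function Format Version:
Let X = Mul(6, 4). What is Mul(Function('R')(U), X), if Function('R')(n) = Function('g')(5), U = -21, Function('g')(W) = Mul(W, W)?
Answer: 600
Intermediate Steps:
Function('g')(W) = Pow(W, 2)
Function('R')(n) = 25 (Function('R')(n) = Pow(5, 2) = 25)
X = 24
Mul(Function('R')(U), X) = Mul(25, 24) = 600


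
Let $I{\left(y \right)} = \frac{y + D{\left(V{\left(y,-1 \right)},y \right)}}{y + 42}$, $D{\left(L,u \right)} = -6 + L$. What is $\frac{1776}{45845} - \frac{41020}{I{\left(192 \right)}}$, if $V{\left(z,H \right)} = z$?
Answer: $- \frac{3492466772}{137535} \approx -25393.0$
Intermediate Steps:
$I{\left(y \right)} = \frac{-6 + 2 y}{42 + y}$ ($I{\left(y \right)} = \frac{y + \left(-6 + y\right)}{y + 42} = \frac{-6 + 2 y}{42 + y}$)
$\frac{1776}{45845} - \frac{41020}{I{\left(192 \right)}} = \frac{1776}{45845} - \frac{41020}{2 \frac{1}{42 + 192} \left(-3 + 192\right)} = 1776 \cdot \frac{1}{45845} - \frac{41020}{2 \cdot \frac{1}{234} \cdot 189} = \frac{1776}{45845} - \frac{41020}{2 \cdot \frac{1}{234} \cdot 189} = \frac{1776}{45845} - \frac{41020}{\frac{21}{13}} = \frac{1776}{45845} - \frac{76180}{3} = - \frac{3492466772}{137535}$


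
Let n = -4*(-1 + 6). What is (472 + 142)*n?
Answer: -12280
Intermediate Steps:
n = -20 (n = -4*5 = -20)
(472 + 142)*n = (472 + 142)*(-20) = 614*(-20) = -12280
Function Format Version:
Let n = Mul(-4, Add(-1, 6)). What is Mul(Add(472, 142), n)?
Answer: -12280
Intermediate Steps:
n = -20 (n = Mul(-4, 5) = -20)
Mul(Add(472, 142), n) = Mul(Add(472, 142), -20) = Mul(614, -20) = -12280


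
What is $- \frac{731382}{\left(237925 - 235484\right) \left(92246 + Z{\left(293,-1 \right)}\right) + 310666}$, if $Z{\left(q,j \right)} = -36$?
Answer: $- \frac{365691}{112697638} \approx -0.0032449$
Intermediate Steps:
$- \frac{731382}{\left(237925 - 235484\right) \left(92246 + Z{\left(293,-1 \right)}\right) + 310666} = - \frac{731382}{\left(237925 - 235484\right) \left(92246 - 36\right) + 310666} = - \frac{731382}{2441 \cdot 92210 + 310666} = - \frac{731382}{225084610 + 310666} = - \frac{731382}{225395276} = \left(-731382\right) \frac{1}{225395276} = - \frac{365691}{112697638}$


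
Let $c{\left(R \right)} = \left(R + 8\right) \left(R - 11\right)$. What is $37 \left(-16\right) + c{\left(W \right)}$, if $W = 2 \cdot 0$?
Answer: $-680$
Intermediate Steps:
$W = 0$
$c{\left(R \right)} = \left(-11 + R\right) \left(8 + R\right)$ ($c{\left(R \right)} = \left(8 + R\right) \left(-11 + R\right) = \left(-11 + R\right) \left(8 + R\right)$)
$37 \left(-16\right) + c{\left(W \right)} = 37 \left(-16\right) - \left(88 - 0^{2}\right) = -592 + \left(-88 + 0 + 0\right) = -592 - 88 = -680$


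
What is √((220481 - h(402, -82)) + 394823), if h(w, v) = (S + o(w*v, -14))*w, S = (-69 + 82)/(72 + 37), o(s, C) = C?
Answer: √7376723458/109 ≈ 787.96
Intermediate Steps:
S = 13/109 ≈ 0.11927
h(w, v) = -1513*w/109 (h(w, v) = (13/109 - 14)*w = -1513*w/109)
√((220481 - h(402, -82)) + 394823) = √((220481 - (-1513)*402/109) + 394823) = √((220481 - 1*(-608226/109)) + 394823) = √((220481 + 608226/109) + 394823) = √(24640655/109 + 394823) = √(67676362/109) = √7376723458/109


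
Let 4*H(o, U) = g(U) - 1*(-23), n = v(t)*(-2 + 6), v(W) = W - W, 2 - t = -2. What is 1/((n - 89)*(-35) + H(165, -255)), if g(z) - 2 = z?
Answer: 2/6115 ≈ 0.00032706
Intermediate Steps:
t = 4 (t = 2 - 1*(-2) = 2 + 2 = 4)
v(W) = 0
g(z) = 2 + z
n = 0 (n = 0*(-2 + 6) = 0*4 = 0)
H(o, U) = 25/4 + U/4 (H(o, U) = ((2 + U) - 1*(-23))/4 = ((2 + U) + 23)/4 = (25 + U)/4 = 25/4 + U/4)
1/((n - 89)*(-35) + H(165, -255)) = 1/((0 - 89)*(-35) + (25/4 + (1/4)*(-255))) = 1/(-89*(-35) + (25/4 - 255/4)) = 1/(3115 - 115/2) = 1/(6115/2) = 2/6115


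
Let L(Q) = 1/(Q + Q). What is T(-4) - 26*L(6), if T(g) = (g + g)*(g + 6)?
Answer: -109/6 ≈ -18.167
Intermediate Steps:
L(Q) = 1/(2*Q)
T(g) = 2*g*(6 + g) (T(g) = (2*g)*(6 + g) = 2*g*(6 + g))
T(-4) - 26*L(6) = 2*(-4)*(6 - 4) - 13/6 = 2*(-4)*2 - 13/6 = -16 - 26*1/12 = -16 - 13/6 = -109/6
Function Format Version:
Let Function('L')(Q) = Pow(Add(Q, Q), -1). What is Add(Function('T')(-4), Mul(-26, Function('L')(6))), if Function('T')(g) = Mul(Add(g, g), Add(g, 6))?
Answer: Rational(-109, 6) ≈ -18.167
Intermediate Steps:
Function('L')(Q) = Mul(Rational(1, 2), Pow(Q, -1)) (Function('L')(Q) = Pow(Mul(2, Q), -1) = Mul(Rational(1, 2), Pow(Q, -1)))
Function('T')(g) = Mul(2, g, Add(6, g)) (Function('T')(g) = Mul(Mul(2, g), Add(6, g)) = Mul(2, g, Add(6, g)))
Add(Function('T')(-4), Mul(-26, Function('L')(6))) = Add(Mul(2, -4, Add(6, -4)), Mul(-26, Mul(Rational(1, 2), Pow(6, -1)))) = Add(Mul(2, -4, 2), Mul(-26, Mul(Rational(1, 2), Rational(1, 6)))) = Add(-16, Mul(-26, Rational(1, 12))) = Add(-16, Rational(-13, 6)) = Rational(-109, 6)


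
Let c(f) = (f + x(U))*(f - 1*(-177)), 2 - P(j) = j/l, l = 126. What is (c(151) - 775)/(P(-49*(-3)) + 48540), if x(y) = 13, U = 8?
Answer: 318102/291245 ≈ 1.0922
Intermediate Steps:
P(j) = 2 - j/126
c(f) = (13 + f)*(177 + f) (c(f) = (f + 13)*(f - 1*(-177)) = (13 + f)*(f + 177) = (13 + f)*(177 + f))
(c(151) - 775)/(P(-49*(-3)) + 48540) = ((2301 + 151² + 190*151) - 775)/((2 - (-7)*(-3)/18) + 48540) = ((2301 + 22801 + 28690) - 775)/((2 - 1/126*147) + 48540) = (53792 - 775)/((2 - 7/6) + 48540) = 53017/(⅚ + 48540) = 53017/(291245/6) = 53017*(6/291245) = 318102/291245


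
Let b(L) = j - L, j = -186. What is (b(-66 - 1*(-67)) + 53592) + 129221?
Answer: 182626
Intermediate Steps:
b(L) = -186 - L
(b(-66 - 1*(-67)) + 53592) + 129221 = ((-186 - (-66 - 1*(-67))) + 53592) + 129221 = ((-186 - (-66 + 67)) + 53592) + 129221 = ((-186 - 1*1) + 53592) + 129221 = ((-186 - 1) + 53592) + 129221 = (-187 + 53592) + 129221 = 53405 + 129221 = 182626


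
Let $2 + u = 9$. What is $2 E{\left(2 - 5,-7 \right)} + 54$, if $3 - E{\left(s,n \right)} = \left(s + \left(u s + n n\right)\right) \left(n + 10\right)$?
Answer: $-90$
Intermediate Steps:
$u = 7$ ($u = -2 + 9 = 7$)
$E{\left(s,n \right)} = 3 - \left(10 + n\right) \left(n^{2} + 8 s\right)$ ($E{\left(s,n \right)} = 3 - \left(s + \left(7 s + n n\right)\right) \left(n + 10\right) = 3 - \left(s + \left(7 s + n^{2}\right)\right) \left(10 + n\right) = 3 - \left(s + \left(n^{2} + 7 s\right)\right) \left(10 + n\right) = 3 - \left(n^{2} + 8 s\right) \left(10 + n\right) = 3 - \left(10 + n\right) \left(n^{2} + 8 s\right)$)
$2 E{\left(2 - 5,-7 \right)} + 54 = 2 \left(3 - \left(-7\right)^{3} - 80 \left(2 - 5\right) - 10 \left(-7\right)^{2} - - 56 \left(2 - 5\right)\right) + 54 = 2 \left(3 - -343 - 80 \left(2 - 5\right) - 490 - - 56 \left(2 - 5\right)\right) + 54 = 2 \left(3 + 343 - -240 - 490 - \left(-56\right) \left(-3\right)\right) + 54 = 2 \left(3 + 343 + 240 - 490 - 168\right) + 54 = 2 \left(-72\right) + 54 = -144 + 54 = -90$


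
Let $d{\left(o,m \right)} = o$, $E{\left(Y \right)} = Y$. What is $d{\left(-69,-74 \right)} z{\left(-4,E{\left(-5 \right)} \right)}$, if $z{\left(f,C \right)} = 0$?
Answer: $0$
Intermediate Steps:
$d{\left(-69,-74 \right)} z{\left(-4,E{\left(-5 \right)} \right)} = \left(-69\right) 0 = 0$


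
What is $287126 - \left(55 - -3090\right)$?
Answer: $283981$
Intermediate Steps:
$287126 - \left(55 - -3090\right) = 287126 - \left(55 + 3090\right) = 287126 - 3145 = 283981$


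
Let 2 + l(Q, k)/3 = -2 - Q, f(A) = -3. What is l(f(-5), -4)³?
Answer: -27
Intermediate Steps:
l(Q, k) = -12 - 3*Q (l(Q, k) = -6 + 3*(-2 - Q) = -6 + (-6 - 3*Q) = -12 - 3*Q)
l(f(-5), -4)³ = (-12 - 3*(-3))³ = (-12 + 9)³ = (-3)³ = -27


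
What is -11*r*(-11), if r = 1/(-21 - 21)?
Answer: -121/42 ≈ -2.8810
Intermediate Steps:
r = -1/42 (r = 1/(-42) = -1/42 ≈ -0.023810)
-11*r*(-11) = -11*(-1/42)*(-11) = (11/42)*(-11) = -121/42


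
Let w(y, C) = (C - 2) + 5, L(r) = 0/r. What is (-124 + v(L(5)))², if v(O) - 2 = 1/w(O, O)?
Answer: 133225/9 ≈ 14803.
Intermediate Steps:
L(r) = 0
w(y, C) = 3 + C (w(y, C) = (-2 + C) + 5 = 3 + C)
v(O) = 2 + 1/(3 + O)
(-124 + v(L(5)))² = (-124 + (7 + 2*0)/(3 + 0))² = (-124 + (7 + 0)/3)² = (-124 + (⅓)*7)² = (-124 + 7/3)² = (-365/3)² = 133225/9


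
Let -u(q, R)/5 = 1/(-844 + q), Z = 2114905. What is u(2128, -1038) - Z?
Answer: -2715538025/1284 ≈ -2.1149e+6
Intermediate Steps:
u(q, R) = -5/(-844 + q)
u(2128, -1038) - Z = -5/(-844 + 2128) - 1*2114905 = -5/1284 - 2114905 = -2715538025/1284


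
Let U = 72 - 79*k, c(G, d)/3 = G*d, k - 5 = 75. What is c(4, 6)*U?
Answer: -449856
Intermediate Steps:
k = 80 (k = 5 + 75 = 80)
c(G, d) = 3*G*d (c(G, d) = 3*(G*d) = 3*G*d)
U = -6248 (U = 72 - 79*80 = 72 - 6320 = -6248)
c(4, 6)*U = (3*4*6)*(-6248) = 72*(-6248) = -449856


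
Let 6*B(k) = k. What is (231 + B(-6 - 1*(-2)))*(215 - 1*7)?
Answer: 143728/3 ≈ 47909.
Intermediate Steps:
B(k) = k/6
(231 + B(-6 - 1*(-2)))*(215 - 1*7) = (231 + (-6 - 1*(-2))/6)*(215 - 1*7) = (231 + (-6 + 2)/6)*(215 - 7) = (231 + (1/6)*(-4))*208 = (231 - 2/3)*208 = (691/3)*208 = 143728/3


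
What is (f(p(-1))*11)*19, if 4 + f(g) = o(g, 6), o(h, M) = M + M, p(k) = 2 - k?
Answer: 1672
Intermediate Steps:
o(h, M) = 2*M
f(g) = 8 (f(g) = -4 + 2*6 = -4 + 12 = 8)
(f(p(-1))*11)*19 = (8*11)*19 = 88*19 = 1672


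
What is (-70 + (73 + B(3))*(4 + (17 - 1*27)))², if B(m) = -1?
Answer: 252004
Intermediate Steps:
(-70 + (73 + B(3))*(4 + (17 - 1*27)))² = (-70 + (73 - 1)*(4 + (17 - 1*27)))² = (-70 + 72*(4 + (17 - 27)))² = (-70 + 72*(4 - 10))² = (-70 + 72*(-6))² = (-70 - 432)² = (-502)² = 252004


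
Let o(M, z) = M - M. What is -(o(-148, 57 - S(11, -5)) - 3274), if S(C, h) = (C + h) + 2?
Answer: 3274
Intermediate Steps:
S(C, h) = 2 + C + h
o(M, z) = 0
-(o(-148, 57 - S(11, -5)) - 3274) = -(0 - 3274) = -1*(-3274) = 3274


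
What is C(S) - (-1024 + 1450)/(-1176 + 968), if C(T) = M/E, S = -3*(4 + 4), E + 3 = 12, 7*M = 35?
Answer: 2437/936 ≈ 2.6036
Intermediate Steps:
M = 5 (M = (⅐)*35 = 5)
E = 9 (E = -3 + 12 = 9)
S = -24 (S = -3*8 = -24)
C(T) = 5/9
C(S) - (-1024 + 1450)/(-1176 + 968) = 5/9 - (-1024 + 1450)/(-1176 + 968) = 5/9 - 426/(-208) = 5/9 - 426*(-1)/208 = 5/9 - 1*(-213/104) = 5/9 + 213/104 = 2437/936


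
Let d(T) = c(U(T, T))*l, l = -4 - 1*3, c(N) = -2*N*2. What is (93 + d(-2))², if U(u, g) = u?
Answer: 1369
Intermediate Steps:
c(N) = -4*N
l = -7 (l = -4 - 3 = -7)
d(T) = 28*T (d(T) = -4*T*(-7) = 28*T)
(93 + d(-2))² = (93 + 28*(-2))² = (93 - 56)² = 37² = 1369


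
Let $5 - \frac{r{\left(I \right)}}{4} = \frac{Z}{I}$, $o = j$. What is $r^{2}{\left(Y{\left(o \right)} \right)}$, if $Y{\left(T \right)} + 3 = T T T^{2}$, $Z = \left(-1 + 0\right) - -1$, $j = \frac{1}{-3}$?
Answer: $400$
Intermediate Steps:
$j = - \frac{1}{3} \approx -0.33333$
$Z = 0$ ($Z = -1 + 1 = 0$)
$o = - \frac{1}{3} \approx -0.33333$
$Y{\left(T \right)} = -3 + T^{4}$ ($Y{\left(T \right)} = -3 + T T T^{2} = -3 + T^{2} T^{2} = -3 + T^{4}$)
$r{\left(I \right)} = 20$ ($r{\left(I \right)} = 20 - 4 \frac{0}{I} = 20 - 0 = 20 + 0 = 20$)
$r^{2}{\left(Y{\left(o \right)} \right)} = 20^{2} = 400$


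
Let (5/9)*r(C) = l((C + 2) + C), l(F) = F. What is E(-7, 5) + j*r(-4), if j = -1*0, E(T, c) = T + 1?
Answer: -6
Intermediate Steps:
r(C) = 18/5 + 18*C/5 (r(C) = 9*((C + 2) + C)/5 = 9*((2 + C) + C)/5 = 9*(2 + 2*C)/5 = 18/5 + 18*C/5)
E(T, c) = 1 + T
j = 0
E(-7, 5) + j*r(-4) = (1 - 7) + 0*(18/5 + (18/5)*(-4)) = -6 + 0*(18/5 - 72/5) = -6 + 0*(-54/5) = -6 + 0 = -6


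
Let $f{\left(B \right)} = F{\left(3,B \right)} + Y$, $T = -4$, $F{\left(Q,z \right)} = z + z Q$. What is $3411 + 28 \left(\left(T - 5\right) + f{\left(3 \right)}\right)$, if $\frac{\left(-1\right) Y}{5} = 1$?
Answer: $3355$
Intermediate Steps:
$F{\left(Q,z \right)} = z + Q z$
$Y = -5$ ($Y = \left(-5\right) 1 = -5$)
$f{\left(B \right)} = -5 + 4 B$ ($f{\left(B \right)} = B \left(1 + 3\right) - 5 = B 4 - 5 = 4 B - 5 = -5 + 4 B$)
$3411 + 28 \left(\left(T - 5\right) + f{\left(3 \right)}\right) = 3411 + 28 \left(\left(-4 - 5\right) + \left(-5 + 4 \cdot 3\right)\right) = 3411 + 28 \left(\left(-4 - 5\right) + \left(-5 + 12\right)\right) = 3411 + 28 \left(-9 + 7\right) = 3411 + 28 \left(-2\right) = 3411 - 56 = 3355$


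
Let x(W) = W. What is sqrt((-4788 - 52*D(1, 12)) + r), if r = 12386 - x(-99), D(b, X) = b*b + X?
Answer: sqrt(7021) ≈ 83.791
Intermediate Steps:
D(b, X) = X + b**2 (D(b, X) = b**2 + X = X + b**2)
r = 12485 (r = 12386 - 1*(-99) = 12386 + 99 = 12485)
sqrt((-4788 - 52*D(1, 12)) + r) = sqrt((-4788 - 52*(12 + 1**2)) + 12485) = sqrt((-4788 - 52*(12 + 1)) + 12485) = sqrt((-4788 - 52*13) + 12485) = sqrt((-4788 - 1*676) + 12485) = sqrt((-4788 - 676) + 12485) = sqrt(-5464 + 12485) = sqrt(7021)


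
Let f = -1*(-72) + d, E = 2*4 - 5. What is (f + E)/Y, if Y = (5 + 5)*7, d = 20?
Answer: 19/14 ≈ 1.3571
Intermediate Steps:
E = 3 (E = 8 - 5 = 3)
Y = 70 (Y = 10*7 = 70)
f = 92 (f = -1*(-72) + 20 = 72 + 20 = 92)
(f + E)/Y = (92 + 3)/70 = (1/70)*95 = 19/14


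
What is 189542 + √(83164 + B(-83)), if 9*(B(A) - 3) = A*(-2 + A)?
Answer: 189542 + √755558/3 ≈ 1.8983e+5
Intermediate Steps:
B(A) = 3 + A*(-2 + A)/9 (B(A) = 3 + (A*(-2 + A))/9 = 3 + A*(-2 + A)/9)
189542 + √(83164 + B(-83)) = 189542 + √(83164 + (3 - 2/9*(-83) + (⅑)*(-83)²)) = 189542 + √(83164 + (3 + 166/9 + (⅑)*6889)) = 189542 + √(83164 + (3 + 166/9 + 6889/9)) = 189542 + √(83164 + 7082/9) = 189542 + √(755558/9) = 189542 + √755558/3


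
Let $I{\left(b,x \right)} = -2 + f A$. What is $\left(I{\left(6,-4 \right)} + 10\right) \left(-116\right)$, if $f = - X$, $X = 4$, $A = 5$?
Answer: $1392$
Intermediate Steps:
$f = -4$ ($f = \left(-1\right) 4 = -4$)
$I{\left(b,x \right)} = -22$ ($I{\left(b,x \right)} = -2 - 20 = -22$)
$\left(I{\left(6,-4 \right)} + 10\right) \left(-116\right) = \left(-22 + 10\right) \left(-116\right) = \left(-12\right) \left(-116\right) = 1392$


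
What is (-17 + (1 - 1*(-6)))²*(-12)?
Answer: -1200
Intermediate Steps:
(-17 + (1 - 1*(-6)))²*(-12) = (-17 + (1 + 6))²*(-12) = (-17 + 7)²*(-12) = (-10)²*(-12) = 100*(-12) = -1200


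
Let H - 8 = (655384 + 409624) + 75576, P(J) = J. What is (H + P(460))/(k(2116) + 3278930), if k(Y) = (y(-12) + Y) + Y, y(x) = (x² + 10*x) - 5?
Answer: 103732/298471 ≈ 0.34754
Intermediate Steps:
y(x) = -5 + x² + 10*x
k(Y) = 19 + 2*Y (k(Y) = ((-5 + (-12)² + 10*(-12)) + Y) + Y = ((-5 + 144 - 120) + Y) + Y = (19 + Y) + Y = 19 + 2*Y)
H = 1140592 (H = 8 + ((655384 + 409624) + 75576) = 8 + (1065008 + 75576) = 8 + 1140584 = 1140592)
(H + P(460))/(k(2116) + 3278930) = (1140592 + 460)/((19 + 2*2116) + 3278930) = 1141052/((19 + 4232) + 3278930) = 1141052/(4251 + 3278930) = 1141052/3283181 = 1141052*(1/3283181) = 103732/298471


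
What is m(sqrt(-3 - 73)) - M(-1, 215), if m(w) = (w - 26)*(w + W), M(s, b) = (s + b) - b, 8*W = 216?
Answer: -777 + 2*I*sqrt(19) ≈ -777.0 + 8.7178*I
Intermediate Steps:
W = 27 (W = (1/8)*216 = 27)
M(s, b) = s (M(s, b) = (b + s) - b = s)
m(w) = (-26 + w)*(27 + w) (m(w) = (w - 26)*(w + 27) = (-26 + w)*(27 + w))
m(sqrt(-3 - 73)) - M(-1, 215) = (-702 + sqrt(-3 - 73) + (sqrt(-3 - 73))**2) - 1*(-1) = (-702 + sqrt(-76) + (sqrt(-76))**2) + 1 = (-702 + 2*I*sqrt(19) + (2*I*sqrt(19))**2) + 1 = (-702 + 2*I*sqrt(19) - 76) + 1 = (-778 + 2*I*sqrt(19)) + 1 = -777 + 2*I*sqrt(19)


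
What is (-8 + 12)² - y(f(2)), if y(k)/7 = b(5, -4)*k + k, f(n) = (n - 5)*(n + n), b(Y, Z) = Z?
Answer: -236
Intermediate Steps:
f(n) = 2*n*(-5 + n) (f(n) = (-5 + n)*(2*n) = 2*n*(-5 + n))
y(k) = -21*k (y(k) = 7*(-4*k + k) = 7*(-3*k) = -21*k)
(-8 + 12)² - y(f(2)) = (-8 + 12)² - (-21)*2*2*(-5 + 2) = 4² - (-21)*2*2*(-3) = 16 - (-21)*(-12) = 16 - 1*252 = 16 - 252 = -236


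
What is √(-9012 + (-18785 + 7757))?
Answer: 2*I*√5010 ≈ 141.56*I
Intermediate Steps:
√(-9012 + (-18785 + 7757)) = √(-9012 - 11028) = √(-20040) = 2*I*√5010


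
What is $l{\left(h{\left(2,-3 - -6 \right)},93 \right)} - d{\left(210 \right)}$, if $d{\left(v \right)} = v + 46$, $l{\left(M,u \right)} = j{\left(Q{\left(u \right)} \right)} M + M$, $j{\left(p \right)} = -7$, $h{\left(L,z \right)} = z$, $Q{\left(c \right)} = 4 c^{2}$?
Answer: $-274$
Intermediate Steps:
$l{\left(M,u \right)} = - 6 M$ ($l{\left(M,u \right)} = - 7 M + M = - 6 M$)
$d{\left(v \right)} = 46 + v$
$l{\left(h{\left(2,-3 - -6 \right)},93 \right)} - d{\left(210 \right)} = - 6 \left(-3 - -6\right) - \left(46 + 210\right) = - 6 \left(-3 + 6\right) - 256 = \left(-6\right) 3 - 256 = -18 - 256 = -274$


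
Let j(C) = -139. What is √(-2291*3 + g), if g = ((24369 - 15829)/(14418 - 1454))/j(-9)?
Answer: I*√28466772193862/64357 ≈ 82.904*I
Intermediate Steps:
g = -305/64357 (g = ((24369 - 15829)/(14418 - 1454))/(-139) = (8540/12964)*(-1/139) = (8540*(1/12964))*(-1/139) = (305/463)*(-1/139) = -305/64357 ≈ -0.0047392)
√(-2291*3 + g) = √(-2291*3 - 305/64357) = √(-6873 - 305/64357) = √(-442325966/64357) = I*√28466772193862/64357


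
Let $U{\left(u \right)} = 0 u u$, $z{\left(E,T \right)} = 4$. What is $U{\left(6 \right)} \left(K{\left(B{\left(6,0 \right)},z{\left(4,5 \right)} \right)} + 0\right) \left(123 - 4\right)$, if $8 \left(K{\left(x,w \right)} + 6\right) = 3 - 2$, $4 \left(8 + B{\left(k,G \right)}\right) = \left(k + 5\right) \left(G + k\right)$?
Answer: $0$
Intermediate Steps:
$B{\left(k,G \right)} = -8 + \frac{\left(5 + k\right) \left(G + k\right)}{4}$ ($B{\left(k,G \right)} = -8 + \frac{\left(k + 5\right) \left(G + k\right)}{4} = -8 + \frac{\left(5 + k\right) \left(G + k\right)}{4}$)
$K{\left(x,w \right)} = - \frac{47}{8}$ ($K{\left(x,w \right)} = -6 + \frac{3 - 2}{8} = -6 + \frac{1}{8} \cdot 1 = -6 + \frac{1}{8} = - \frac{47}{8}$)
$U{\left(u \right)} = 0$ ($U{\left(u \right)} = 0 u = 0$)
$U{\left(6 \right)} \left(K{\left(B{\left(6,0 \right)},z{\left(4,5 \right)} \right)} + 0\right) \left(123 - 4\right) = 0 \left(- \frac{47}{8} + 0\right) \left(123 - 4\right) = 0 \left(- \frac{47}{8}\right) 119 = 0 \cdot 119 = 0$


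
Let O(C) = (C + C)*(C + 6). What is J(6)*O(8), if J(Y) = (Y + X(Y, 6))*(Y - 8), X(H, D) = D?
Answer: -5376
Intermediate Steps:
O(C) = 2*C*(6 + C) (O(C) = (2*C)*(6 + C) = 2*C*(6 + C))
J(Y) = (-8 + Y)*(6 + Y) (J(Y) = (Y + 6)*(Y - 8) = (6 + Y)*(-8 + Y) = (-8 + Y)*(6 + Y))
J(6)*O(8) = (-48 + 6² - 2*6)*(2*8*(6 + 8)) = (-48 + 36 - 12)*(2*8*14) = -24*224 = -5376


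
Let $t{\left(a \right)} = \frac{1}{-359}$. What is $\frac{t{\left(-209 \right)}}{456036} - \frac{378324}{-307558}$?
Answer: $\frac{30969020623909}{25176224855796} \approx 1.2301$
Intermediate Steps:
$t{\left(a \right)} = - \frac{1}{359}$
$\frac{t{\left(-209 \right)}}{456036} - \frac{378324}{-307558} = - \frac{1}{359 \cdot 456036} - \frac{378324}{-307558} = \left(- \frac{1}{359}\right) \frac{1}{456036} - - \frac{189162}{153779} = - \frac{1}{163716924} + \frac{189162}{153779} = \frac{30969020623909}{25176224855796}$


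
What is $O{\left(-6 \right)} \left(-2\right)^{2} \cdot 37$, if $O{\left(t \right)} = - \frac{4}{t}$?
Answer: $\frac{296}{3} \approx 98.667$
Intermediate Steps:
$O{\left(-6 \right)} \left(-2\right)^{2} \cdot 37 = - \frac{4}{-6} \left(-2\right)^{2} \cdot 37 = \left(-4\right) \left(- \frac{1}{6}\right) 4 \cdot 37 = \frac{2}{3} \cdot 4 \cdot 37 = \frac{8}{3} \cdot 37 = \frac{296}{3}$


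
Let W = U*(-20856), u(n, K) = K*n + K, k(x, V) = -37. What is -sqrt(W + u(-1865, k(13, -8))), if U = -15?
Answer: -28*sqrt(487) ≈ -617.91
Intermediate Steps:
u(n, K) = K + K*n
W = 312840 (W = -15*(-20856) = 312840)
-sqrt(W + u(-1865, k(13, -8))) = -sqrt(312840 - 37*(1 - 1865)) = -sqrt(312840 - 37*(-1864)) = -sqrt(312840 + 68968) = -sqrt(381808) = -28*sqrt(487)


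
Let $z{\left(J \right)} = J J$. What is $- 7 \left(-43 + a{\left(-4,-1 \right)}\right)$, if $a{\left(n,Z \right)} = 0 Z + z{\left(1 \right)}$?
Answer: $294$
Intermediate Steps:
$z{\left(J \right)} = J^{2}$
$a{\left(n,Z \right)} = 1$ ($a{\left(n,Z \right)} = 0 Z + 1^{2} = 0 + 1 = 1$)
$- 7 \left(-43 + a{\left(-4,-1 \right)}\right) = - 7 \left(-43 + 1\right) = \left(-7\right) \left(-42\right) = 294$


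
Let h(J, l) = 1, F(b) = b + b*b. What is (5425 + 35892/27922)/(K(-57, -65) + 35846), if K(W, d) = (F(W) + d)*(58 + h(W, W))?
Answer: 75756371/3076152779 ≈ 0.024627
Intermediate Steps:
F(b) = b + b²
K(W, d) = 59*d + 59*W*(1 + W) (K(W, d) = (W*(1 + W) + d)*(58 + 1) = (d + W*(1 + W))*59 = 59*d + 59*W*(1 + W))
(5425 + 35892/27922)/(K(-57, -65) + 35846) = (5425 + 35892/27922)/((59*(-65) + 59*(-57)*(1 - 57)) + 35846) = (5425 + 35892*(1/27922))/((-3835 + 59*(-57)*(-56)) + 35846) = (5425 + 17946/13961)/((-3835 + 188328) + 35846) = 75756371/(13961*(184493 + 35846)) = (75756371/13961)/220339 = (75756371/13961)*(1/220339) = 75756371/3076152779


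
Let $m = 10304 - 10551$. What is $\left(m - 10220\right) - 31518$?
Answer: $-41985$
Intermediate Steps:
$m = -247$ ($m = 10304 - 10551 = -247$)
$\left(m - 10220\right) - 31518 = \left(-247 - 10220\right) - 31518 = -10467 - 31518 = -41985$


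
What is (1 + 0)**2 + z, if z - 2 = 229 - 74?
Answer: 158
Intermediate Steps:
z = 157 (z = 2 + (229 - 74) = 2 + 155 = 157)
(1 + 0)**2 + z = (1 + 0)**2 + 157 = 1**2 + 157 = 1 + 157 = 158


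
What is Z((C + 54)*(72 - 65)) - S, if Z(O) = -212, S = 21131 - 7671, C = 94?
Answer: -13672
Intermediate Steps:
S = 13460
Z((C + 54)*(72 - 65)) - S = -212 - 1*13460 = -212 - 13460 = -13672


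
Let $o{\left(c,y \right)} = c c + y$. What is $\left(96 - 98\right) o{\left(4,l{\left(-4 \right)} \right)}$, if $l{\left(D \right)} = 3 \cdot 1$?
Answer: $-38$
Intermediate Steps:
$l{\left(D \right)} = 3$
$o{\left(c,y \right)} = y + c^{2}$ ($o{\left(c,y \right)} = c^{2} + y = y + c^{2}$)
$\left(96 - 98\right) o{\left(4,l{\left(-4 \right)} \right)} = \left(96 - 98\right) \left(3 + 4^{2}\right) = - 2 \left(3 + 16\right) = \left(-2\right) 19 = -38$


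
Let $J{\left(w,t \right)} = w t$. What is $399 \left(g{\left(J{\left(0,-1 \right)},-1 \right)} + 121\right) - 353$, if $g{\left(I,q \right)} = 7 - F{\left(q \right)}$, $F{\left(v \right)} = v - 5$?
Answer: $53113$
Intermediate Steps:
$F{\left(v \right)} = -5 + v$ ($F{\left(v \right)} = v - 5 = -5 + v$)
$J{\left(w,t \right)} = t w$
$g{\left(I,q \right)} = 12 - q$ ($g{\left(I,q \right)} = 7 - \left(-5 + q\right) = 12 - q$)
$399 \left(g{\left(J{\left(0,-1 \right)},-1 \right)} + 121\right) - 353 = 399 \left(\left(12 - -1\right) + 121\right) - 353 = 399 \left(\left(12 + 1\right) + 121\right) - 353 = 399 \left(13 + 121\right) - 353 = 399 \cdot 134 - 353 = 53466 - 353 = 53113$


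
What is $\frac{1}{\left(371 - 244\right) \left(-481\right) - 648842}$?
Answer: $- \frac{1}{709929} \approx -1.4086 \cdot 10^{-6}$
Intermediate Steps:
$\frac{1}{\left(371 - 244\right) \left(-481\right) - 648842} = \frac{1}{127 \left(-481\right) - 648842} = \frac{1}{-61087 - 648842} = \frac{1}{-709929} = - \frac{1}{709929}$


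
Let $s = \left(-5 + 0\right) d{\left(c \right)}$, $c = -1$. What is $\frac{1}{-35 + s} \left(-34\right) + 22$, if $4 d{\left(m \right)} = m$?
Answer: $\frac{3106}{135} \approx 23.007$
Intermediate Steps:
$d{\left(m \right)} = \frac{m}{4}$
$s = \frac{5}{4}$ ($s = \left(-5 + 0\right) \frac{1}{4} \left(-1\right) = \left(-5\right) \left(- \frac{1}{4}\right) = \frac{5}{4} \approx 1.25$)
$\frac{1}{-35 + s} \left(-34\right) + 22 = \frac{1}{-35 + \frac{5}{4}} \left(-34\right) + 22 = \frac{1}{- \frac{135}{4}} \left(-34\right) + 22 = \left(- \frac{4}{135}\right) \left(-34\right) + 22 = \frac{136}{135} + 22 = \frac{3106}{135}$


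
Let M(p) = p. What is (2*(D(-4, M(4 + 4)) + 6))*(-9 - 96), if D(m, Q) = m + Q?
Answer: -2100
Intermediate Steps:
D(m, Q) = Q + m
(2*(D(-4, M(4 + 4)) + 6))*(-9 - 96) = (2*(((4 + 4) - 4) + 6))*(-9 - 96) = (2*((8 - 4) + 6))*(-105) = (2*(4 + 6))*(-105) = (2*10)*(-105) = 20*(-105) = -2100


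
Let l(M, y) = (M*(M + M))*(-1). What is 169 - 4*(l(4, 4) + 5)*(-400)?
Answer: -43031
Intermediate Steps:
l(M, y) = -2*M² (l(M, y) = (M*(2*M))*(-1) = (2*M²)*(-1) = -2*M²)
169 - 4*(l(4, 4) + 5)*(-400) = 169 - 4*(-2*4² + 5)*(-400) = 169 - 4*(-2*16 + 5)*(-400) = 169 - 4*(-32 + 5)*(-400) = 169 - 4*(-27)*(-400) = 169 + 108*(-400) = 169 - 43200 = -43031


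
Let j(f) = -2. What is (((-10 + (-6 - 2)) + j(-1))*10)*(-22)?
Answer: 4400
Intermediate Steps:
(((-10 + (-6 - 2)) + j(-1))*10)*(-22) = (((-10 + (-6 - 2)) - 2)*10)*(-22) = (((-10 - 8) - 2)*10)*(-22) = ((-18 - 2)*10)*(-22) = -20*10*(-22) = -200*(-22) = 4400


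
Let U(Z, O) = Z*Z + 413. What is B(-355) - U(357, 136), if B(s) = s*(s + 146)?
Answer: -53667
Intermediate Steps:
U(Z, O) = 413 + Z² (U(Z, O) = Z² + 413 = 413 + Z²)
B(s) = s*(146 + s)
B(-355) - U(357, 136) = -355*(146 - 355) - (413 + 357²) = -355*(-209) - (413 + 127449) = 74195 - 1*127862 = 74195 - 127862 = -53667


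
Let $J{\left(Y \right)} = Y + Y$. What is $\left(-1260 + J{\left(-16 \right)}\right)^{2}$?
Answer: $1669264$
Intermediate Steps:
$J{\left(Y \right)} = 2 Y$
$\left(-1260 + J{\left(-16 \right)}\right)^{2} = \left(-1260 + 2 \left(-16\right)\right)^{2} = \left(-1260 - 32\right)^{2} = \left(-1292\right)^{2} = 1669264$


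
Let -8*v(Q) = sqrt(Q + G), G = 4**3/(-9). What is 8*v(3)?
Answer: -I*sqrt(37)/3 ≈ -2.0276*I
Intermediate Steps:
G = -64/9 (G = 64*(-1/9) = -64/9 ≈ -7.1111)
v(Q) = -sqrt(-64/9 + Q)/8 (v(Q) = -sqrt(Q - 64/9)/8 = -sqrt(-64/9 + Q)/8)
8*v(3) = 8*(-sqrt(-64 + 9*3)/24) = 8*(-sqrt(-64 + 27)/24) = 8*(-I*sqrt(37)/24) = -I*sqrt(37)/3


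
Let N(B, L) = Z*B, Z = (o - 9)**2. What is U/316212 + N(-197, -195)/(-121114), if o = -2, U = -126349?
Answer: -3882543671/19148850084 ≈ -0.20276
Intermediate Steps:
Z = 121 (Z = (-2 - 9)**2 = (-11)**2 = 121)
N(B, L) = 121*B
U/316212 + N(-197, -195)/(-121114) = -126349/316212 + (121*(-197))/(-121114) = -126349*1/316212 - 23837*(-1/121114) = -126349/316212 + 23837/121114 = -3882543671/19148850084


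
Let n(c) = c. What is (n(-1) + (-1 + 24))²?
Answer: 484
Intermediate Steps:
(n(-1) + (-1 + 24))² = (-1 + (-1 + 24))² = (-1 + 23)² = 22² = 484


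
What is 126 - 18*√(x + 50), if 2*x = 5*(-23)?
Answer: 126 - 9*I*√30 ≈ 126.0 - 49.295*I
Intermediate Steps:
x = -115/2 (x = (5*(-23))/2 = (½)*(-115) = -115/2 ≈ -57.500)
126 - 18*√(x + 50) = 126 - 18*√(-115/2 + 50) = 126 - 9*I*√30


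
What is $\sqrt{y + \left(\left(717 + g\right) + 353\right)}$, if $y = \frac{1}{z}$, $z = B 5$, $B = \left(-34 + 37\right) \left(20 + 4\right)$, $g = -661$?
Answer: $\frac{\sqrt{1472410}}{60} \approx 20.224$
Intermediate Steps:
$B = 72$ ($B = 3 \cdot 24 = 72$)
$z = 360$ ($z = 72 \cdot 5 = 360$)
$y = \frac{1}{360} \approx 0.0027778$
$\sqrt{y + \left(\left(717 + g\right) + 353\right)} = \sqrt{\frac{1}{360} + \left(\left(717 - 661\right) + 353\right)} = \sqrt{\frac{1}{360} + \left(56 + 353\right)} = \sqrt{\frac{1}{360} + 409} = \sqrt{\frac{147241}{360}} = \frac{\sqrt{1472410}}{60}$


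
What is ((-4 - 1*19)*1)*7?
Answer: -161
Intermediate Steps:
((-4 - 1*19)*1)*7 = ((-4 - 19)*1)*7 = -23*1*7 = -23*7 = -161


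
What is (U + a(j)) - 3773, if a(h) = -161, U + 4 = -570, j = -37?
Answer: -4508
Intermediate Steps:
U = -574 (U = -4 - 570 = -574)
(U + a(j)) - 3773 = (-574 - 161) - 3773 = -735 - 3773 = -4508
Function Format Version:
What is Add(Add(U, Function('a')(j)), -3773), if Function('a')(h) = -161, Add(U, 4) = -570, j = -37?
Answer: -4508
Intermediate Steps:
U = -574 (U = Add(-4, -570) = -574)
Add(Add(U, Function('a')(j)), -3773) = Add(Add(-574, -161), -3773) = Add(-735, -3773) = -4508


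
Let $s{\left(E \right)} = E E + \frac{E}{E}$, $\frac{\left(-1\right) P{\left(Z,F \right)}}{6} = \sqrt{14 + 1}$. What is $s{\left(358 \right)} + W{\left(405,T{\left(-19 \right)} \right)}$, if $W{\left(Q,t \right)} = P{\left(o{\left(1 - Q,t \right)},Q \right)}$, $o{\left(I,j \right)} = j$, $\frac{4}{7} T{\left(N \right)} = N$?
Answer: $128165 - 6 \sqrt{15} \approx 1.2814 \cdot 10^{5}$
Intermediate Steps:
$T{\left(N \right)} = \frac{7 N}{4}$
$P{\left(Z,F \right)} = - 6 \sqrt{15}$ ($P{\left(Z,F \right)} = - 6 \sqrt{14 + 1} = - 6 \sqrt{15}$)
$W{\left(Q,t \right)} = - 6 \sqrt{15}$
$s{\left(E \right)} = 1 + E^{2}$ ($s{\left(E \right)} = E^{2} + 1 = 1 + E^{2}$)
$s{\left(358 \right)} + W{\left(405,T{\left(-19 \right)} \right)} = \left(1 + 358^{2}\right) - 6 \sqrt{15} = \left(1 + 128164\right) - 6 \sqrt{15} = 128165 - 6 \sqrt{15}$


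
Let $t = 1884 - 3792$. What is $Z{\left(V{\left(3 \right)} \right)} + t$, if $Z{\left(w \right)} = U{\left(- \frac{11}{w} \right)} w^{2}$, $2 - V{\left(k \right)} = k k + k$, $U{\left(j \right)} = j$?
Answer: $-1798$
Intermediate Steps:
$V{\left(k \right)} = 2 - k - k^{2}$ ($V{\left(k \right)} = 2 - \left(k k + k\right) = 2 - \left(k^{2} + k\right) = 2 - \left(k + k^{2}\right) = 2 - k - k^{2}$)
$t = -1908$ ($t = 1884 - 3792 = -1908$)
$Z{\left(w \right)} = - 11 w$ ($Z{\left(w \right)} = - \frac{11}{w} w^{2} = - 11 w$)
$Z{\left(V{\left(3 \right)} \right)} + t = - 11 \left(2 - 3 - 3^{2}\right) - 1908 = - 11 \left(2 - 3 - 9\right) - 1908 = \left(-11\right) \left(-10\right) - 1908 = 110 - 1908 = -1798$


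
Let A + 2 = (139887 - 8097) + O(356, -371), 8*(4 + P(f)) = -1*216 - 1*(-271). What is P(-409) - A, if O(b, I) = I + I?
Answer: -1048345/8 ≈ -1.3104e+5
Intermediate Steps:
P(f) = 23/8 (P(f) = -4 + (-1*216 - 1*(-271))/8 = -4 + (-216 + 271)/8 = -4 + (⅛)*55 = -4 + 55/8 = 23/8)
O(b, I) = 2*I
A = 131046 (A = -2 + ((139887 - 8097) + 2*(-371)) = -2 + (131790 - 742) = -2 + 131048 = 131046)
P(-409) - A = 23/8 - 1*131046 = 23/8 - 131046 = -1048345/8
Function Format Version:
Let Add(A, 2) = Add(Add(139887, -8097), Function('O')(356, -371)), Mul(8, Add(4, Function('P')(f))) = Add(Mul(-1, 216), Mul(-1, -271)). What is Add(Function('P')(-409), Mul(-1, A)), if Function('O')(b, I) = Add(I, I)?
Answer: Rational(-1048345, 8) ≈ -1.3104e+5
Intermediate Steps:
Function('P')(f) = Rational(23, 8) (Function('P')(f) = Add(-4, Mul(Rational(1, 8), Add(Mul(-1, 216), Mul(-1, -271)))) = Add(-4, Mul(Rational(1, 8), Add(-216, 271))) = Add(-4, Mul(Rational(1, 8), 55)) = Add(-4, Rational(55, 8)) = Rational(23, 8))
Function('O')(b, I) = Mul(2, I)
A = 131046 (A = Add(-2, Add(Add(139887, -8097), Mul(2, -371))) = Add(-2, Add(131790, -742)) = Add(-2, 131048) = 131046)
Add(Function('P')(-409), Mul(-1, A)) = Add(Rational(23, 8), Mul(-1, 131046)) = Add(Rational(23, 8), -131046) = Rational(-1048345, 8)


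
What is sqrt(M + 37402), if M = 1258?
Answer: 2*sqrt(9665) ≈ 196.62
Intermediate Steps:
sqrt(M + 37402) = sqrt(1258 + 37402) = sqrt(38660) = 2*sqrt(9665)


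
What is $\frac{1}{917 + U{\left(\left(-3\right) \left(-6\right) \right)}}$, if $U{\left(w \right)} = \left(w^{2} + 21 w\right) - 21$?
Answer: $\frac{1}{1598} \approx 0.00062578$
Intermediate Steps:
$U{\left(w \right)} = -21 + w^{2} + 21 w$
$\frac{1}{917 + U{\left(\left(-3\right) \left(-6\right) \right)}} = \frac{1}{917 + \left(-21 + \left(\left(-3\right) \left(-6\right)\right)^{2} + 21 \left(\left(-3\right) \left(-6\right)\right)\right)} = \frac{1}{917 + \left(-21 + 18^{2} + 21 \cdot 18\right)} = \frac{1}{917 + \left(-21 + 324 + 378\right)} = \frac{1}{917 + 681} = \frac{1}{1598}$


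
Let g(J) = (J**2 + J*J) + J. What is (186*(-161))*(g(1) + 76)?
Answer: -2365734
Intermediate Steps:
g(J) = J + 2*J**2 (g(J) = (J**2 + J**2) + J = 2*J**2 + J = J + 2*J**2)
(186*(-161))*(g(1) + 76) = (186*(-161))*(1*(1 + 2*1) + 76) = -29946*(1*(1 + 2) + 76) = -29946*(1*3 + 76) = -29946*(3 + 76) = -29946*79 = -2365734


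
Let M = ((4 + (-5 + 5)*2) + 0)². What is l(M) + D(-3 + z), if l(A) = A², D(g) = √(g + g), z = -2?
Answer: 256 + I*√10 ≈ 256.0 + 3.1623*I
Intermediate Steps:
D(g) = √2*√g (D(g) = √(2*g) = √2*√g)
M = 16 (M = ((4 + 0*2) + 0)² = ((4 + 0) + 0)² = (4 + 0)² = 4² = 16)
l(M) + D(-3 + z) = 16² + √2*√(-3 - 2) = 256 + √2*√(-5) = 256 + √2*(I*√5) = 256 + I*√10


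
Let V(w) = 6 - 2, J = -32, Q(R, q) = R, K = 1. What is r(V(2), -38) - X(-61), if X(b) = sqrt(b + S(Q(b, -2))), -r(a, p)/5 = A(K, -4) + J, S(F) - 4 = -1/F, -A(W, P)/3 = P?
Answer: 100 - 2*I*sqrt(53009)/61 ≈ 100.0 - 7.5488*I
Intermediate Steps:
A(W, P) = -3*P
S(F) = 4 - 1/F
V(w) = 4
r(a, p) = 100 (r(a, p) = -5*(-3*(-4) - 32) = -5*(12 - 32) = -5*(-20) = 100)
X(b) = sqrt(4 + b - 1/b) (X(b) = sqrt(b + (4 - 1/b)) = sqrt(4 + b - 1/b))
r(V(2), -38) - X(-61) = 100 - sqrt(4 - 61 - 1/(-61)) = 100 - sqrt(4 - 61 - 1*(-1/61)) = 100 - sqrt(4 - 61 + 1/61) = 100 - sqrt(-3476/61) = 100 - 2*I*sqrt(53009)/61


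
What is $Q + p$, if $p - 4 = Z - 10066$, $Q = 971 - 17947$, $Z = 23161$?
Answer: $-3877$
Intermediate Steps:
$Q = -16976$
$p = 13099$ ($p = 4 + \left(23161 - 10066\right) = 4 + 13095 = 13099$)
$Q + p = -16976 + 13099 = -3877$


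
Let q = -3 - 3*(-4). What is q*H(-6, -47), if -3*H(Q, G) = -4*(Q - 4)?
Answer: -120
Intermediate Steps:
H(Q, G) = -16/3 + 4*Q/3 (H(Q, G) = -(-4)*(Q - 4)/3 = -(-4)*(-4 + Q)/3 = -(16 - 4*Q)/3 = -16/3 + 4*Q/3)
q = 9 (q = -3 + 12 = 9)
q*H(-6, -47) = 9*(-16/3 + (4/3)*(-6)) = 9*(-16/3 - 8) = 9*(-40/3) = -120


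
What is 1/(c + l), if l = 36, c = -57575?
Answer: -1/57539 ≈ -1.7380e-5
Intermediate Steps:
1/(c + l) = 1/(-57575 + 36) = 1/(-57539) = -1/57539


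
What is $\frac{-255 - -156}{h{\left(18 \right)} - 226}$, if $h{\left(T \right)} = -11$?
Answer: $\frac{33}{79} \approx 0.41772$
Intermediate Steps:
$\frac{-255 - -156}{h{\left(18 \right)} - 226} = \frac{-255 - -156}{-11 - 226} = \frac{-255 + 156}{-237} = \left(-99\right) \left(- \frac{1}{237}\right) = \frac{33}{79}$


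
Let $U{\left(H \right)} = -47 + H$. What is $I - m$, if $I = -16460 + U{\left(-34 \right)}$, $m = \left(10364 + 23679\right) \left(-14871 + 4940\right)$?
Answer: $338064492$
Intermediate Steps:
$m = -338081033$ ($m = 34043 \left(-9931\right) = -338081033$)
$I = -16541$ ($I = -16460 - 81 = -16541$)
$I - m = -16541 - -338081033 = -16541 + 338081033 = 338064492$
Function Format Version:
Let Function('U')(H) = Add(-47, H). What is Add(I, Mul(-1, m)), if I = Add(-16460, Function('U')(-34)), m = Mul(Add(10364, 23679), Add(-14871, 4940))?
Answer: 338064492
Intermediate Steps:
m = -338081033 (m = Mul(34043, -9931) = -338081033)
I = -16541 (I = Add(-16460, Add(-47, -34)) = Add(-16460, -81) = -16541)
Add(I, Mul(-1, m)) = Add(-16541, Mul(-1, -338081033)) = Add(-16541, 338081033) = 338064492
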